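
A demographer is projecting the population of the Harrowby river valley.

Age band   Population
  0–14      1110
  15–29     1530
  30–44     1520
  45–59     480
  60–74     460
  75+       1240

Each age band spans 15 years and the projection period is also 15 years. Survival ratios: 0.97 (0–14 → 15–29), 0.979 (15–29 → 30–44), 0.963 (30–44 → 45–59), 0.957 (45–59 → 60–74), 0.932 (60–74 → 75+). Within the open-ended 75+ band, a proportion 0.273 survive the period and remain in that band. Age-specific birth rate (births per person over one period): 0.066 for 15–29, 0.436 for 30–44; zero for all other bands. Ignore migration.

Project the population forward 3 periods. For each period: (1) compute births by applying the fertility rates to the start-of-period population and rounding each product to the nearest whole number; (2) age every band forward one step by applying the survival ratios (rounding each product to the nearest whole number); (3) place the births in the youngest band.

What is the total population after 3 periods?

After projecting period 1:
Births: 1530 × 0.066 = 101 ; 1520 × 0.436 = 663 ⇒ total 764
15–29: 1110 × 0.97 = 1077
30–44: 1530 × 0.979 = 1498
45–59: 1520 × 0.963 = 1464
60–74: 480 × 0.957 = 459
75+: 460 × 0.932 + 1240 × 0.273 = 429 + 339 = 768
→ [764, 1077, 1498, 1464, 459, 768]
After projecting period 2:
Births: 1077 × 0.066 = 71 ; 1498 × 0.436 = 653 ⇒ total 724
15–29: 764 × 0.97 = 741
30–44: 1077 × 0.979 = 1054
45–59: 1498 × 0.963 = 1443
60–74: 1464 × 0.957 = 1401
75+: 459 × 0.932 + 768 × 0.273 = 428 + 210 = 638
→ [724, 741, 1054, 1443, 1401, 638]
After projecting period 3:
Births: 741 × 0.066 = 49 ; 1054 × 0.436 = 460 ⇒ total 509
15–29: 724 × 0.97 = 702
30–44: 741 × 0.979 = 725
45–59: 1054 × 0.963 = 1015
60–74: 1443 × 0.957 = 1381
75+: 1401 × 0.932 + 638 × 0.273 = 1306 + 174 = 1480
→ [509, 702, 725, 1015, 1381, 1480]
Total after period 3: 509 + 702 + 725 + 1015 + 1381 + 1480 = 5812

5812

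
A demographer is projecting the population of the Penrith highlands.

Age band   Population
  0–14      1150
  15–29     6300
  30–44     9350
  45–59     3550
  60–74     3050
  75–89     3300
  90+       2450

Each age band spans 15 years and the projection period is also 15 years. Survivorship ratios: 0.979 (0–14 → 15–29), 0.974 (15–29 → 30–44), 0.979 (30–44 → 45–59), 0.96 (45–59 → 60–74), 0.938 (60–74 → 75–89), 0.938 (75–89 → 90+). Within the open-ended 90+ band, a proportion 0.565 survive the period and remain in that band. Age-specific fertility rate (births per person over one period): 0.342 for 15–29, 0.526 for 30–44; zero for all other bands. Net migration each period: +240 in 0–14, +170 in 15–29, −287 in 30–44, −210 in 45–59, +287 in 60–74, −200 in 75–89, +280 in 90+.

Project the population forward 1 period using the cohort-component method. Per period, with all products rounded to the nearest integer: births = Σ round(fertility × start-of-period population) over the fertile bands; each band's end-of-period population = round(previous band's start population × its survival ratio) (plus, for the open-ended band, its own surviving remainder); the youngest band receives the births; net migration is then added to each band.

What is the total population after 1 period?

34517

Call the groups 1 to 7, youngest first.
After projecting period 1:
Births: 6300 * 0.342 = 2155  |  9350 * 0.526 = 4918 → total 7073
Group 2: 1150 * 0.979 = 1126
Group 3: 6300 * 0.974 = 6136
Group 4: 9350 * 0.979 = 9154
Group 5: 3550 * 0.96 = 3408
Group 6: 3050 * 0.938 = 2861
Group 7: 3300 * 0.938 + 2450 * 0.565 = 3095 + 1384 = 4479
Net migration: Group 1 + 240 → 7313; Group 2 + 170 → 1296; Group 3 − 287 → 5849; Group 4 − 210 → 8944; Group 5 + 287 → 3695; Group 6 − 200 → 2661; Group 7 + 280 → 4759
→ [7313, 1296, 5849, 8944, 3695, 2661, 4759]
Total after period 1: 7313 + 1296 + 5849 + 8944 + 3695 + 2661 + 4759 = 34517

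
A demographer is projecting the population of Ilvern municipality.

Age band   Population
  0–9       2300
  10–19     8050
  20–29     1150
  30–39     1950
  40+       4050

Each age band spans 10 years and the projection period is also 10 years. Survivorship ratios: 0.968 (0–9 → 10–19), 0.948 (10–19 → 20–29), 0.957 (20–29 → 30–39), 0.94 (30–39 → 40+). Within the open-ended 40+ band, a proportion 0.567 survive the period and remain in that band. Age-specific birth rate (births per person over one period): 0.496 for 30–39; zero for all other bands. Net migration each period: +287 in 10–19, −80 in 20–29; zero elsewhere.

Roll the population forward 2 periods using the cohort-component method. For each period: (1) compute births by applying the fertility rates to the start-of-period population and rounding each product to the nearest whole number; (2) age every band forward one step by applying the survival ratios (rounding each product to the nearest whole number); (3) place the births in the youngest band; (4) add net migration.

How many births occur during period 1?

— Period 1 —
Births: 1950 × 0.496 = 967
10–19: 2300 × 0.968 = 2226
20–29: 8050 × 0.948 = 7631
30–39: 1150 × 0.957 = 1101
40+: 1950 × 0.94 + 4050 × 0.567 = 1833 + 2296 = 4129
Net migration: 10–19 + 287 → 2513; 20–29 − 80 → 7551
→ [967, 2513, 7551, 1101, 4129]

967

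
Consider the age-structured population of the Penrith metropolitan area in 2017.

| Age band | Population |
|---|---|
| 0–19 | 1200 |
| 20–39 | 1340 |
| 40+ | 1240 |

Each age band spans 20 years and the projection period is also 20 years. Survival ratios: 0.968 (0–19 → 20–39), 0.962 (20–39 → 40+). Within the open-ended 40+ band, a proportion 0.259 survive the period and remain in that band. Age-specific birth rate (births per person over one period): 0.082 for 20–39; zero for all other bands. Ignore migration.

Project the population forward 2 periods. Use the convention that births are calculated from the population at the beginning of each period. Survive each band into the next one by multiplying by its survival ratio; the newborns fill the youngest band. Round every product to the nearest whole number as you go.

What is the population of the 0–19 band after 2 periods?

95

Period 1:
Births: 1340 × 0.082 = 110
20–39: 1200 × 0.968 = 1162
40+: 1340 × 0.962 + 1240 × 0.259 = 1289 + 321 = 1610
→ [110, 1162, 1610]
Period 2:
Births: 1162 × 0.082 = 95
20–39: 110 × 0.968 = 106
40+: 1162 × 0.962 + 1610 × 0.259 = 1118 + 417 = 1535
→ [95, 106, 1535]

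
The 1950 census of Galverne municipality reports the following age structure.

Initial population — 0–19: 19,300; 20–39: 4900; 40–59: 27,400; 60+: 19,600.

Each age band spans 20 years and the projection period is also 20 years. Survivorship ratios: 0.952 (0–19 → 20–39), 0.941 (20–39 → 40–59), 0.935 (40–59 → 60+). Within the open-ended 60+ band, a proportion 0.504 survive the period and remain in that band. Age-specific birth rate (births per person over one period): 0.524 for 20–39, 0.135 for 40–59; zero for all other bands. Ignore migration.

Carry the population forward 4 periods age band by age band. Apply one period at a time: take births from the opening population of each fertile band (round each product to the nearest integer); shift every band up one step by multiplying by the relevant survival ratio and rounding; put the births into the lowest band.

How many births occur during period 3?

(Groups numbered youngest = 1 to oldest = 4.)
Period 1:
Births: 4900 * 0.524 = 2568, 27400 * 0.135 = 3699 ⇒ total 6267
Group 2: 19300 * 0.952 = 18374
Group 3: 4900 * 0.941 = 4611
Group 4: 27400 * 0.935 + 19600 * 0.504 = 25619 + 9878 = 35497
Population now: 0–19=6267, 20–39=18374, 40–59=4611, 60+=35497
Period 2:
Births: 18374 * 0.524 = 9628, 4611 * 0.135 = 622 ⇒ total 10250
Group 2: 6267 * 0.952 = 5966
Group 3: 18374 * 0.941 = 17290
Group 4: 4611 * 0.935 + 35497 * 0.504 = 4311 + 17890 = 22201
Population now: 0–19=10250, 20–39=5966, 40–59=17290, 60+=22201
Period 3:
Births: 5966 * 0.524 = 3126, 17290 * 0.135 = 2334 ⇒ total 5460
Group 2: 10250 * 0.952 = 9758
Group 3: 5966 * 0.941 = 5614
Group 4: 17290 * 0.935 + 22201 * 0.504 = 16166 + 11189 = 27355
Population now: 0–19=5460, 20–39=9758, 40–59=5614, 60+=27355

5460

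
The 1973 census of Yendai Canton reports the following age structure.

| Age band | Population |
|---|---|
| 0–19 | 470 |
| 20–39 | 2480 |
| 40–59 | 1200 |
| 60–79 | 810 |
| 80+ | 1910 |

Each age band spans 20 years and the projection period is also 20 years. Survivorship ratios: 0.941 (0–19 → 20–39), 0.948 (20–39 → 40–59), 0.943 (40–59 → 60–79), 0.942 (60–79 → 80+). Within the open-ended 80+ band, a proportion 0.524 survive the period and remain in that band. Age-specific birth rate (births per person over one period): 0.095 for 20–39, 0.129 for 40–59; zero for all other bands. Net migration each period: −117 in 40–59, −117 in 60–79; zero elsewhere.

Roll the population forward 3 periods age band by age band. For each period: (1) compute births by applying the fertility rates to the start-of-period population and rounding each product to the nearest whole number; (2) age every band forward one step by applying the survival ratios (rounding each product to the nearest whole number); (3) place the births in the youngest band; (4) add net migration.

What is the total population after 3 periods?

Call the groups 1 to 5, youngest first.
Period 1.
Births: 2480 × 0.095 = 236, 1200 × 0.129 = 155 ⇒ total 391
Group 2: 470 × 0.941 = 442
Group 3: 2480 × 0.948 = 2351
Group 4: 1200 × 0.943 = 1132
Group 5: 810 × 0.942 + 1910 × 0.524 = 763 + 1001 = 1764
Net migration: Group 3 − 117 → 2234; Group 4 − 117 → 1015
Population now: 0–19=391, 20–39=442, 40–59=2234, 60–79=1015, 80+=1764
Period 2.
Births: 442 × 0.095 = 42, 2234 × 0.129 = 288 ⇒ total 330
Group 2: 391 × 0.941 = 368
Group 3: 442 × 0.948 = 419
Group 4: 2234 × 0.943 = 2107
Group 5: 1015 × 0.942 + 1764 × 0.524 = 956 + 924 = 1880
Net migration: Group 3 − 117 → 302; Group 4 − 117 → 1990
Population now: 0–19=330, 20–39=368, 40–59=302, 60–79=1990, 80+=1880
Period 3.
Births: 368 × 0.095 = 35, 302 × 0.129 = 39 ⇒ total 74
Group 2: 330 × 0.941 = 311
Group 3: 368 × 0.948 = 349
Group 4: 302 × 0.943 = 285
Group 5: 1990 × 0.942 + 1880 × 0.524 = 1875 + 985 = 2860
Net migration: Group 3 − 117 → 232; Group 4 − 117 → 168
Population now: 0–19=74, 20–39=311, 40–59=232, 60–79=168, 80+=2860
Total after period 3: 74 + 311 + 232 + 168 + 2860 = 3645

3645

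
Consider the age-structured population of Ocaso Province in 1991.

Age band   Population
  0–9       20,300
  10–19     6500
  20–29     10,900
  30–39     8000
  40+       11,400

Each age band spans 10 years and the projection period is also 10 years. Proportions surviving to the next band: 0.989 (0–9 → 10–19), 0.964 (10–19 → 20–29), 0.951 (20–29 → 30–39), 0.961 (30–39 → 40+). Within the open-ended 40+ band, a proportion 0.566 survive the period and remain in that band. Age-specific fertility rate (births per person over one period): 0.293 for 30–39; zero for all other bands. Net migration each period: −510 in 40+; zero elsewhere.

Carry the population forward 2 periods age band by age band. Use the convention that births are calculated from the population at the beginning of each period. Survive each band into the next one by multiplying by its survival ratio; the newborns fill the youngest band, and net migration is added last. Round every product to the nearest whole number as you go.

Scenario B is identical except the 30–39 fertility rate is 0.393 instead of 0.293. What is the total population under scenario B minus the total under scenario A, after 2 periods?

1828

[period 1]
Births: 8000 × 0.293 = 2344
10–19: 20300 × 0.989 = 20077
20–29: 6500 × 0.964 = 6266
30–39: 10900 × 0.951 = 10366
40+: 8000 × 0.961 + 11400 × 0.566 = 7688 + 6452 = 14140
Net migration: 40+ − 510 → 13630
→ [2344, 20077, 6266, 10366, 13630]
[period 2]
Births: 10366 × 0.293 = 3037
10–19: 2344 × 0.989 = 2318
20–29: 20077 × 0.964 = 19354
30–39: 6266 × 0.951 = 5959
40+: 10366 × 0.961 + 13630 × 0.566 = 9962 + 7715 = 17677
Net migration: 40+ − 510 → 17167
→ [3037, 2318, 19354, 5959, 17167]
Scenario A total after 2 periods: 47835
Scenario B projection —
[period 1]
Births: 8000 × 0.393 = 3144
10–19: 20300 × 0.989 = 20077
20–29: 6500 × 0.964 = 6266
30–39: 10900 × 0.951 = 10366
40+: 8000 × 0.961 + 11400 × 0.566 = 7688 + 6452 = 14140
Net migration: 40+ − 510 → 13630
→ [3144, 20077, 6266, 10366, 13630]
[period 2]
Births: 10366 × 0.393 = 4074
10–19: 3144 × 0.989 = 3109
20–29: 20077 × 0.964 = 19354
30–39: 6266 × 0.951 = 5959
40+: 10366 × 0.961 + 13630 × 0.566 = 9962 + 7715 = 17677
Net migration: 40+ − 510 → 17167
→ [4074, 3109, 19354, 5959, 17167]
Scenario B total after 2 periods: 49663
Difference B − A = 49663 − 47835 = 1828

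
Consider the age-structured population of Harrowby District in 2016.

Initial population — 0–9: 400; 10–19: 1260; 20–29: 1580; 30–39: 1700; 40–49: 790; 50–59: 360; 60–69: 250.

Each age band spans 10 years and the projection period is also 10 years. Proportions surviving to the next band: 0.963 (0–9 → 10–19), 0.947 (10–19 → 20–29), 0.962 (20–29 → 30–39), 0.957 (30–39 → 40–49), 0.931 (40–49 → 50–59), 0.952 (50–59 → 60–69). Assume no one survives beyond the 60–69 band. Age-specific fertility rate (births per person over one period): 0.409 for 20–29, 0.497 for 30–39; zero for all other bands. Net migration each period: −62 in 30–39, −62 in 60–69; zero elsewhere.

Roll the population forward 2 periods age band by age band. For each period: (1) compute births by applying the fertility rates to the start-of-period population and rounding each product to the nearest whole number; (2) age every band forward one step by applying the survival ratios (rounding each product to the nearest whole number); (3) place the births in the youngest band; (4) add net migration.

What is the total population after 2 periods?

After projecting period 1:
Births: 1580 × 0.409 = 646, 1700 × 0.497 = 845 → 1491
10–19: 400 × 0.963 = 385
20–29: 1260 × 0.947 = 1193
30–39: 1580 × 0.962 = 1520
40–49: 1700 × 0.957 = 1627
50–59: 790 × 0.931 = 735
60–69: 360 × 0.952 = 343
Net migration: 30–39 − 62 → 1458; 60–69 − 62 → 281
End of period: [1491, 385, 1193, 1458, 1627, 735, 281]
After projecting period 2:
Births: 1193 × 0.409 = 488, 1458 × 0.497 = 725 → 1213
10–19: 1491 × 0.963 = 1436
20–29: 385 × 0.947 = 365
30–39: 1193 × 0.962 = 1148
40–49: 1458 × 0.957 = 1395
50–59: 1627 × 0.931 = 1515
60–69: 735 × 0.952 = 700
Net migration: 30–39 − 62 → 1086; 60–69 − 62 → 638
End of period: [1213, 1436, 365, 1086, 1395, 1515, 638]
Total after period 2: 1213 + 1436 + 365 + 1086 + 1395 + 1515 + 638 = 7648

7648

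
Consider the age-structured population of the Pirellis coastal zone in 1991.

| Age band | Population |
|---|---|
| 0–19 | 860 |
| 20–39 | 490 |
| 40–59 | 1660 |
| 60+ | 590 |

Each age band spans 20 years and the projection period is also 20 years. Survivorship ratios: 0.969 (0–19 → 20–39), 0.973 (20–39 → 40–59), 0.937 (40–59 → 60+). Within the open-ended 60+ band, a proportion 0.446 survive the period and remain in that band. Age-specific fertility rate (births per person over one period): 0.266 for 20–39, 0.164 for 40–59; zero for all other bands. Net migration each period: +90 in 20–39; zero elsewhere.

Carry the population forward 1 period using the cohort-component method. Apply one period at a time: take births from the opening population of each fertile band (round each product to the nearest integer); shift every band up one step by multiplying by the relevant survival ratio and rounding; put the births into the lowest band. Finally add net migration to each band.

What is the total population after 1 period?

(Bands numbered youngest = 1 to oldest = 4.)
Period 1.
Births: 490 * 0.266 = 130  |  1660 * 0.164 = 272 → 402
Band 2: 860 * 0.969 = 833
Band 3: 490 * 0.973 = 477
Band 4: 1660 * 0.937 + 590 * 0.446 = 1555 + 263 = 1818
Net migration: Band 2 + 90 → 923
→ [402, 923, 477, 1818]
Total after period 1: 402 + 923 + 477 + 1818 = 3620

3620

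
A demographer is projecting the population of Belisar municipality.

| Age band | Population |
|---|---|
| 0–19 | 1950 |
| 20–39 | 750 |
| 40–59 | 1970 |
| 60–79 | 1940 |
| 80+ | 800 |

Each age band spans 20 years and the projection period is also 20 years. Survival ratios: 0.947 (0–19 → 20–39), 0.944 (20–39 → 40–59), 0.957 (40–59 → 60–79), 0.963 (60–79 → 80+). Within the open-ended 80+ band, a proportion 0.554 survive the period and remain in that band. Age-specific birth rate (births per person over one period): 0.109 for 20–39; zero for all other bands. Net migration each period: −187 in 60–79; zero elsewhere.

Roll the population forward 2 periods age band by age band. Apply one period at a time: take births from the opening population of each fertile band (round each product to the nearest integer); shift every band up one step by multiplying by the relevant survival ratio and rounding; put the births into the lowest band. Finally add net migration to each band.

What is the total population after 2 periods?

5429

Numbering the groups 1..5 from youngest to oldest:
Period 1.
Births: 750 * 0.109 = 82
Group 2: 1950 * 0.947 = 1847
Group 3: 750 * 0.944 = 708
Group 4: 1970 * 0.957 = 1885
Group 5: 1940 * 0.963 + 800 * 0.554 = 1868 + 443 = 2311
Net migration: Group 4 − 187 → 1698
→ [82, 1847, 708, 1698, 2311]
Period 2.
Births: 1847 * 0.109 = 201
Group 2: 82 * 0.947 = 78
Group 3: 1847 * 0.944 = 1744
Group 4: 708 * 0.957 = 678
Group 5: 1698 * 0.963 + 2311 * 0.554 = 1635 + 1280 = 2915
Net migration: Group 4 − 187 → 491
→ [201, 78, 1744, 491, 2915]
Total after period 2: 201 + 78 + 1744 + 491 + 2915 = 5429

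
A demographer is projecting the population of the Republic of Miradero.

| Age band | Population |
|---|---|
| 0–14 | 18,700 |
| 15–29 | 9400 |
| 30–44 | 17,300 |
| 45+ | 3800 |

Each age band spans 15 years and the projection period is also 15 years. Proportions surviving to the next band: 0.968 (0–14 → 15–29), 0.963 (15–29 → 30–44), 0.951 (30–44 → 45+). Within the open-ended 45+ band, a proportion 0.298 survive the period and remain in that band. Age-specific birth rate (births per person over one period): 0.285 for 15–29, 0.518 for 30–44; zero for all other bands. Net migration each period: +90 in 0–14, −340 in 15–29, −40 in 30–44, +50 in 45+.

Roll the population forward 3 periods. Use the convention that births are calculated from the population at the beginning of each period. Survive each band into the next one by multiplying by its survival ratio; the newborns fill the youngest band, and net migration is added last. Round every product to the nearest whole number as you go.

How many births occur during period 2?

9730

Numbering the bands 1..4 from youngest to oldest:
[period 1]
Births: 9400 × 0.285 = 2679 ; 17300 × 0.518 = 8961 ⇒ total 11640
Band 2: 18700 × 0.968 = 18102
Band 3: 9400 × 0.963 = 9052
Band 4: 17300 × 0.951 + 3800 × 0.298 = 16452 + 1132 = 17584
Net migration: Band 1 + 90 → 11730; Band 2 − 340 → 17762; Band 3 − 40 → 9012; Band 4 + 50 → 17634
Population now: 0–14=11730, 15–29=17762, 30–44=9012, 45+=17634
[period 2]
Births: 17762 × 0.285 = 5062 ; 9012 × 0.518 = 4668 ⇒ total 9730
Band 2: 11730 × 0.968 = 11355
Band 3: 17762 × 0.963 = 17105
Band 4: 9012 × 0.951 + 17634 × 0.298 = 8570 + 5255 = 13825
Net migration: Band 1 + 90 → 9820; Band 2 − 340 → 11015; Band 3 − 40 → 17065; Band 4 + 50 → 13875
Population now: 0–14=9820, 15–29=11015, 30–44=17065, 45+=13875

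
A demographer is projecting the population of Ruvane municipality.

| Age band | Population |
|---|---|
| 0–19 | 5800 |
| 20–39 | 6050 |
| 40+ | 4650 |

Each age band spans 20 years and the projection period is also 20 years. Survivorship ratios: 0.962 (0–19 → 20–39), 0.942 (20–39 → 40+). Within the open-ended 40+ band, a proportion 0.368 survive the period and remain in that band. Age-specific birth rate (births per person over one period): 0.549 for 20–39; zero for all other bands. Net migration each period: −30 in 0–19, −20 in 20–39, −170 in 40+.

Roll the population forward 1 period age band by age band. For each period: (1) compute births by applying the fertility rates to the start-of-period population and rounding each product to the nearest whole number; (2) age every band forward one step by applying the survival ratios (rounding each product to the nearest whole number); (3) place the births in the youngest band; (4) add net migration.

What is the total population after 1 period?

16091

Let group 1 be 0–19 through group 3 = 40+.
After projecting period 1:
Births: 6050 × 0.549 = 3321
Group 2: 5800 × 0.962 = 5580
Group 3: 6050 × 0.942 + 4650 × 0.368 = 5699 + 1711 = 7410
Net migration: Group 1 − 30 → 3291; Group 2 − 20 → 5560; Group 3 − 170 → 7240
Population now: 0–19=3291, 20–39=5560, 40+=7240
Total after period 1: 3291 + 5560 + 7240 = 16091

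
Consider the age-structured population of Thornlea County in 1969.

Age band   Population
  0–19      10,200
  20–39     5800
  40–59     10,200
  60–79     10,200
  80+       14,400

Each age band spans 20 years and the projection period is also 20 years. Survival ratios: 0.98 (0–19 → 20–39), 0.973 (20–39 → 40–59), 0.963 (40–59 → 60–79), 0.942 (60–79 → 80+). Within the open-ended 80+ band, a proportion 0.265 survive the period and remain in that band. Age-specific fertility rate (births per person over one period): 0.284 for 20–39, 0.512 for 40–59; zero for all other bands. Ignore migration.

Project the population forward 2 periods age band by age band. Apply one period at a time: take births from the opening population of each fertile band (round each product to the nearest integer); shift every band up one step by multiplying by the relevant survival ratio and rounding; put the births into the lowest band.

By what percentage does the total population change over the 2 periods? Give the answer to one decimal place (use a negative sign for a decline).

-20.4

(Groups numbered youngest = 1 to oldest = 5.)
Period 1.
Births: 5800 × 0.284 = 1647 ; 10200 × 0.512 = 5222 → 6869
Group 2: 10200 × 0.98 = 9996
Group 3: 5800 × 0.973 = 5643
Group 4: 10200 × 0.963 = 9823
Group 5: 10200 × 0.942 + 14400 × 0.265 = 9608 + 3816 = 13424
End of period: [6869, 9996, 5643, 9823, 13424]
Period 2.
Births: 9996 × 0.284 = 2839 ; 5643 × 0.512 = 2889 → 5728
Group 2: 6869 × 0.98 = 6732
Group 3: 9996 × 0.973 = 9726
Group 4: 5643 × 0.963 = 5434
Group 5: 9823 × 0.942 + 13424 × 0.265 = 9253 + 3557 = 12810
End of period: [5728, 6732, 9726, 5434, 12810]
Total: 50800 → 40430; change = -10370; percentage change = -20.4%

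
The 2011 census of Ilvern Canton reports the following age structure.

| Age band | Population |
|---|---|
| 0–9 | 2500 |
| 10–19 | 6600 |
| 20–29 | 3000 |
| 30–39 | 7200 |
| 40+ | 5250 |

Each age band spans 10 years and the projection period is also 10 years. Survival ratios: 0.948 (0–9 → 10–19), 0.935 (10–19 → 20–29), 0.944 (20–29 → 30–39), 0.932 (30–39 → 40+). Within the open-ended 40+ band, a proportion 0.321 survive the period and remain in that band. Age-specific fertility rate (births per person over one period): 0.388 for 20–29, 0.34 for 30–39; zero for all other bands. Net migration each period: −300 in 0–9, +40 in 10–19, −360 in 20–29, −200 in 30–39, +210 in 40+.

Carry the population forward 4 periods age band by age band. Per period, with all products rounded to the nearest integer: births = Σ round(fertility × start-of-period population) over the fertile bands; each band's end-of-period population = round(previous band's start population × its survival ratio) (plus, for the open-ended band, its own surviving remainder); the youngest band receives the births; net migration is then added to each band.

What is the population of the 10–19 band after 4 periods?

2155

— Period 1 —
Births: 3000 * 0.388 = 1164  |  7200 * 0.34 = 2448 → 3612
10–19: 2500 * 0.948 = 2370
20–29: 6600 * 0.935 = 6171
30–39: 3000 * 0.944 = 2832
40+: 7200 * 0.932 + 5250 * 0.321 = 6710 + 1685 = 8395
Net migration: 0–9 − 300 → 3312; 10–19 + 40 → 2410; 20–29 − 360 → 5811; 30–39 − 200 → 2632; 40+ + 210 → 8605
Giving 3312 / 2410 / 5811 / 2632 / 8605.
— Period 2 —
Births: 5811 * 0.388 = 2255  |  2632 * 0.34 = 895 → 3150
10–19: 3312 * 0.948 = 3140
20–29: 2410 * 0.935 = 2253
30–39: 5811 * 0.944 = 5486
40+: 2632 * 0.932 + 8605 * 0.321 = 2453 + 2762 = 5215
Net migration: 0–9 − 300 → 2850; 10–19 + 40 → 3180; 20–29 − 360 → 1893; 30–39 − 200 → 5286; 40+ + 210 → 5425
Giving 2850 / 3180 / 1893 / 5286 / 5425.
— Period 3 —
Births: 1893 * 0.388 = 734  |  5286 * 0.34 = 1797 → 2531
10–19: 2850 * 0.948 = 2702
20–29: 3180 * 0.935 = 2973
30–39: 1893 * 0.944 = 1787
40+: 5286 * 0.932 + 5425 * 0.321 = 4927 + 1741 = 6668
Net migration: 0–9 − 300 → 2231; 10–19 + 40 → 2742; 20–29 − 360 → 2613; 30–39 − 200 → 1587; 40+ + 210 → 6878
Giving 2231 / 2742 / 2613 / 1587 / 6878.
— Period 4 —
Births: 2613 * 0.388 = 1014  |  1587 * 0.34 = 540 → 1554
10–19: 2231 * 0.948 = 2115
20–29: 2742 * 0.935 = 2564
30–39: 2613 * 0.944 = 2467
40+: 1587 * 0.932 + 6878 * 0.321 = 1479 + 2208 = 3687
Net migration: 0–9 − 300 → 1254; 10–19 + 40 → 2155; 20–29 − 360 → 2204; 30–39 − 200 → 2267; 40+ + 210 → 3897
Giving 1254 / 2155 / 2204 / 2267 / 3897.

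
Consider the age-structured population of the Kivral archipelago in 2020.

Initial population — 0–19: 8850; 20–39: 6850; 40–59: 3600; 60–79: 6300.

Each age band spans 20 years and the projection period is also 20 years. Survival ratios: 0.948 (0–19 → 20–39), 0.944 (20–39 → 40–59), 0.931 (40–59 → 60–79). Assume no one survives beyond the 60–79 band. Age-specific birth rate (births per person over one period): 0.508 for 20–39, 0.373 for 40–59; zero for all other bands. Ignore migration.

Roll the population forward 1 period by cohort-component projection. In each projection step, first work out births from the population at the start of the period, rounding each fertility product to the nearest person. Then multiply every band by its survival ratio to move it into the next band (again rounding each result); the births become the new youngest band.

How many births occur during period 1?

Call the bands 1 to 4, youngest first.
Period 1:
Births: 6850 × 0.508 = 3480, 3600 × 0.373 = 1343 → 4823
Band 2: 8850 × 0.948 = 8390
Band 3: 6850 × 0.944 = 6466
Band 4: 3600 × 0.931 = 3352
End of period: [4823, 8390, 6466, 3352]

4823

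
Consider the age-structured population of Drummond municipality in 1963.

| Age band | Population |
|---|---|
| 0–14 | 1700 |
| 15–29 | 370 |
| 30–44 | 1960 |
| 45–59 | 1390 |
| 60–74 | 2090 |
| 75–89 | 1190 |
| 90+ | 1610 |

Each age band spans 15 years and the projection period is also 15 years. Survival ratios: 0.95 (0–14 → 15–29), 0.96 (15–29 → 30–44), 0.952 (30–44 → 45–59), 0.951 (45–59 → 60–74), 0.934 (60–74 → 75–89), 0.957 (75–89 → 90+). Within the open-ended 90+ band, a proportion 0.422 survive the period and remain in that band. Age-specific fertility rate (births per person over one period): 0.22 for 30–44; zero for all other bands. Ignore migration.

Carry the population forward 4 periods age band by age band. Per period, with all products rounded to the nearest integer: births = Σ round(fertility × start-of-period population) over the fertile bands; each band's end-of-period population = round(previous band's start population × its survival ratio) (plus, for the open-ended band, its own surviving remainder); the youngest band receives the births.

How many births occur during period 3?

Numbering the bands 1..7 from youngest to oldest:
[period 1]
Births: 1960 * 0.22 = 431
Band 2: 1700 * 0.95 = 1615
Band 3: 370 * 0.96 = 355
Band 4: 1960 * 0.952 = 1866
Band 5: 1390 * 0.951 = 1322
Band 6: 2090 * 0.934 = 1952
Band 7: 1190 * 0.957 + 1610 * 0.422 = 1139 + 679 = 1818
Population now: 0–14=431, 15–29=1615, 30–44=355, 45–59=1866, 60–74=1322, 75–89=1952, 90+=1818
[period 2]
Births: 355 * 0.22 = 78
Band 2: 431 * 0.95 = 409
Band 3: 1615 * 0.96 = 1550
Band 4: 355 * 0.952 = 338
Band 5: 1866 * 0.951 = 1775
Band 6: 1322 * 0.934 = 1235
Band 7: 1952 * 0.957 + 1818 * 0.422 = 1868 + 767 = 2635
Population now: 0–14=78, 15–29=409, 30–44=1550, 45–59=338, 60–74=1775, 75–89=1235, 90+=2635
[period 3]
Births: 1550 * 0.22 = 341
Band 2: 78 * 0.95 = 74
Band 3: 409 * 0.96 = 393
Band 4: 1550 * 0.952 = 1476
Band 5: 338 * 0.951 = 321
Band 6: 1775 * 0.934 = 1658
Band 7: 1235 * 0.957 + 2635 * 0.422 = 1182 + 1112 = 2294
Population now: 0–14=341, 15–29=74, 30–44=393, 45–59=1476, 60–74=321, 75–89=1658, 90+=2294

341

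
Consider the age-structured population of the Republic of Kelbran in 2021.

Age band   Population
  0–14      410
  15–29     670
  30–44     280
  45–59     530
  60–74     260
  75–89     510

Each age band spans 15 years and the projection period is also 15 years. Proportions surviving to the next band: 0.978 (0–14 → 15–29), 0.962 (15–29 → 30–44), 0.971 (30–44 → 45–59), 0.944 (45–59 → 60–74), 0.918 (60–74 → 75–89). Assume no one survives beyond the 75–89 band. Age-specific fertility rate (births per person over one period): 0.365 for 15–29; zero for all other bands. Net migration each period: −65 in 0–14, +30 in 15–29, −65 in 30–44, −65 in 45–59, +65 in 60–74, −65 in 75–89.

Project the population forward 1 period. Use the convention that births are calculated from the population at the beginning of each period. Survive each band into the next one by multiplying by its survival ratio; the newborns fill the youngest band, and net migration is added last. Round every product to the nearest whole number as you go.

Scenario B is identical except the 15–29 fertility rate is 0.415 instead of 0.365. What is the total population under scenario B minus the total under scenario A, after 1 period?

Numbering the bands 1..6 from youngest to oldest:
Period 1:
Births: 670 * 0.365 = 245
Band 2: 410 * 0.978 = 401
Band 3: 670 * 0.962 = 645
Band 4: 280 * 0.971 = 272
Band 5: 530 * 0.944 = 500
Band 6: 260 * 0.918 = 239
Net migration: Band 1 − 65 → 180; Band 2 + 30 → 431; Band 3 − 65 → 580; Band 4 − 65 → 207; Band 5 + 65 → 565; Band 6 − 65 → 174
End of period: [180, 431, 580, 207, 565, 174]
Scenario A total after 1 period: 2137
Scenario B projection —
Period 1:
Births: 670 * 0.415 = 278
Band 2: 410 * 0.978 = 401
Band 3: 670 * 0.962 = 645
Band 4: 280 * 0.971 = 272
Band 5: 530 * 0.944 = 500
Band 6: 260 * 0.918 = 239
Net migration: Band 1 − 65 → 213; Band 2 + 30 → 431; Band 3 − 65 → 580; Band 4 − 65 → 207; Band 5 + 65 → 565; Band 6 − 65 → 174
End of period: [213, 431, 580, 207, 565, 174]
Scenario B total after 1 period: 2170
Difference B − A = 2170 − 2137 = 33

33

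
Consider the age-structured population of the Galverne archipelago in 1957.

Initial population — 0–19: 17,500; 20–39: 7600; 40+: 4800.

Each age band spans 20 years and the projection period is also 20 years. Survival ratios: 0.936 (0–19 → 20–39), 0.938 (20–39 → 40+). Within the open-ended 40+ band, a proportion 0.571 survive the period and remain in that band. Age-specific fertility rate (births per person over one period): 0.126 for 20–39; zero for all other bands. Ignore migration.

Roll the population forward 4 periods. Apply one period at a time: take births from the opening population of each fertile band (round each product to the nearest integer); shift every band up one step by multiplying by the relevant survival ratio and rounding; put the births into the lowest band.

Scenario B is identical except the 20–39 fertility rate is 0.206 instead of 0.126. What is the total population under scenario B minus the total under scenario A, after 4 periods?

2040

(Bands numbered youngest = 1 to oldest = 3.)
After projecting period 1:
Births: 7600 × 0.126 = 958
Band 2: 17500 × 0.936 = 16380
Band 3: 7600 × 0.938 + 4800 × 0.571 = 7129 + 2741 = 9870
Giving 958 / 16380 / 9870.
After projecting period 2:
Births: 16380 × 0.126 = 2064
Band 2: 958 × 0.936 = 897
Band 3: 16380 × 0.938 + 9870 × 0.571 = 15364 + 5636 = 21000
Giving 2064 / 897 / 21000.
After projecting period 3:
Births: 897 × 0.126 = 113
Band 2: 2064 × 0.936 = 1932
Band 3: 897 × 0.938 + 21000 × 0.571 = 841 + 11991 = 12832
Giving 113 / 1932 / 12832.
After projecting period 4:
Births: 1932 × 0.126 = 243
Band 2: 113 × 0.936 = 106
Band 3: 1932 × 0.938 + 12832 × 0.571 = 1812 + 7327 = 9139
Giving 243 / 106 / 9139.
Scenario A total after 4 periods: 9488
Scenario B projection —
After projecting period 1:
Births: 7600 × 0.206 = 1566
Band 2: 17500 × 0.936 = 16380
Band 3: 7600 × 0.938 + 4800 × 0.571 = 7129 + 2741 = 9870
Giving 1566 / 16380 / 9870.
After projecting period 2:
Births: 16380 × 0.206 = 3374
Band 2: 1566 × 0.936 = 1466
Band 3: 16380 × 0.938 + 9870 × 0.571 = 15364 + 5636 = 21000
Giving 3374 / 1466 / 21000.
After projecting period 3:
Births: 1466 × 0.206 = 302
Band 2: 3374 × 0.936 = 3158
Band 3: 1466 × 0.938 + 21000 × 0.571 = 1375 + 11991 = 13366
Giving 302 / 3158 / 13366.
After projecting period 4:
Births: 3158 × 0.206 = 651
Band 2: 302 × 0.936 = 283
Band 3: 3158 × 0.938 + 13366 × 0.571 = 2962 + 7632 = 10594
Giving 651 / 283 / 10594.
Scenario B total after 4 periods: 11528
Difference B − A = 11528 − 9488 = 2040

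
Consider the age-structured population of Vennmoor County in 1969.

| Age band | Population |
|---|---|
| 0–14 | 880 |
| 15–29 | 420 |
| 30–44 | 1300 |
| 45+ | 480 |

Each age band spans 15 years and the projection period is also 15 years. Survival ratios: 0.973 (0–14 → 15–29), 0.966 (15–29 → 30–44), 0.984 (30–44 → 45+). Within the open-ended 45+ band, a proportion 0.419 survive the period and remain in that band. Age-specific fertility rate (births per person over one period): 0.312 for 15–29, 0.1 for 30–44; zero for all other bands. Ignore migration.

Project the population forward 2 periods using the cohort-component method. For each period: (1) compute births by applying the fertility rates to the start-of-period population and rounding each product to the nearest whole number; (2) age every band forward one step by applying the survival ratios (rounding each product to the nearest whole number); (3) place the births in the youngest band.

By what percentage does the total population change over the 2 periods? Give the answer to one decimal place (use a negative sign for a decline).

-21.8

[period 1]
Births: 420 × 0.312 = 131 ; 1300 × 0.1 = 130 → 261
15–29: 880 × 0.973 = 856
30–44: 420 × 0.966 = 406
45+: 1300 × 0.984 + 480 × 0.419 = 1279 + 201 = 1480
Population now: 0–14=261, 15–29=856, 30–44=406, 45+=1480
[period 2]
Births: 856 × 0.312 = 267 ; 406 × 0.1 = 41 → 308
15–29: 261 × 0.973 = 254
30–44: 856 × 0.966 = 827
45+: 406 × 0.984 + 1480 × 0.419 = 400 + 620 = 1020
Population now: 0–14=308, 15–29=254, 30–44=827, 45+=1020
Total: 3080 → 2409; change = -671; percentage change = -21.8%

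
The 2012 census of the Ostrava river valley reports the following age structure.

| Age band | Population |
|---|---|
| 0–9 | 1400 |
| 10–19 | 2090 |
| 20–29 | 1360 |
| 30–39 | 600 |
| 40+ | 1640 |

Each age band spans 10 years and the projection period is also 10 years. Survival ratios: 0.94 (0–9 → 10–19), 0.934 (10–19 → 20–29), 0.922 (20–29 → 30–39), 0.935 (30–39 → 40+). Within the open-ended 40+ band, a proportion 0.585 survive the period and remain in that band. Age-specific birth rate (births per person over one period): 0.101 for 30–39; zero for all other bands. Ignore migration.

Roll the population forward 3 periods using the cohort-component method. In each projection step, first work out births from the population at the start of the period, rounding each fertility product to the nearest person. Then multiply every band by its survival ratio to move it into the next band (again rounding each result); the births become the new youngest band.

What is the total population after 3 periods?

4376

After projecting period 1:
Births: 600 * 0.101 = 61
10–19: 1400 * 0.94 = 1316
20–29: 2090 * 0.934 = 1952
30–39: 1360 * 0.922 = 1254
40+: 600 * 0.935 + 1640 * 0.585 = 561 + 959 = 1520
→ [61, 1316, 1952, 1254, 1520]
After projecting period 2:
Births: 1254 * 0.101 = 127
10–19: 61 * 0.94 = 57
20–29: 1316 * 0.934 = 1229
30–39: 1952 * 0.922 = 1800
40+: 1254 * 0.935 + 1520 * 0.585 = 1172 + 889 = 2061
→ [127, 57, 1229, 1800, 2061]
After projecting period 3:
Births: 1800 * 0.101 = 182
10–19: 127 * 0.94 = 119
20–29: 57 * 0.934 = 53
30–39: 1229 * 0.922 = 1133
40+: 1800 * 0.935 + 2061 * 0.585 = 1683 + 1206 = 2889
→ [182, 119, 53, 1133, 2889]
Total after period 3: 182 + 119 + 53 + 1133 + 2889 = 4376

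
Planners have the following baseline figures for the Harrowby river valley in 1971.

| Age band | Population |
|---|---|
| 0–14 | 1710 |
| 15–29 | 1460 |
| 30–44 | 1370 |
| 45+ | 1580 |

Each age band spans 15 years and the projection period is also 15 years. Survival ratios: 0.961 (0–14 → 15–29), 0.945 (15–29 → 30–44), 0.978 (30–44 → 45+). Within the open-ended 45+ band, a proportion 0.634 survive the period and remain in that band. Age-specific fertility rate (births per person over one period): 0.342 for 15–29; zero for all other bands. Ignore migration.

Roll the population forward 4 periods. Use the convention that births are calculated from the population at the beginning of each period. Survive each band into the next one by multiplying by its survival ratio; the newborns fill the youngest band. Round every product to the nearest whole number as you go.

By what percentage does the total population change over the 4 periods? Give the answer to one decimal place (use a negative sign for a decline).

Let group 1 be 0–14 through group 4 = 45+.
Period 1.
Births: 1460 × 0.342 = 499
Group 2: 1710 × 0.961 = 1643
Group 3: 1460 × 0.945 = 1380
Group 4: 1370 × 0.978 + 1580 × 0.634 = 1340 + 1002 = 2342
End of period: [499, 1643, 1380, 2342]
Period 2.
Births: 1643 × 0.342 = 562
Group 2: 499 × 0.961 = 480
Group 3: 1643 × 0.945 = 1553
Group 4: 1380 × 0.978 + 2342 × 0.634 = 1350 + 1485 = 2835
End of period: [562, 480, 1553, 2835]
Period 3.
Births: 480 × 0.342 = 164
Group 2: 562 × 0.961 = 540
Group 3: 480 × 0.945 = 454
Group 4: 1553 × 0.978 + 2835 × 0.634 = 1519 + 1797 = 3316
End of period: [164, 540, 454, 3316]
Period 4.
Births: 540 × 0.342 = 185
Group 2: 164 × 0.961 = 158
Group 3: 540 × 0.945 = 510
Group 4: 454 × 0.978 + 3316 × 0.634 = 444 + 2102 = 2546
End of period: [185, 158, 510, 2546]
Total: 6120 → 3399; change = -2721; percentage change = -44.5%

-44.5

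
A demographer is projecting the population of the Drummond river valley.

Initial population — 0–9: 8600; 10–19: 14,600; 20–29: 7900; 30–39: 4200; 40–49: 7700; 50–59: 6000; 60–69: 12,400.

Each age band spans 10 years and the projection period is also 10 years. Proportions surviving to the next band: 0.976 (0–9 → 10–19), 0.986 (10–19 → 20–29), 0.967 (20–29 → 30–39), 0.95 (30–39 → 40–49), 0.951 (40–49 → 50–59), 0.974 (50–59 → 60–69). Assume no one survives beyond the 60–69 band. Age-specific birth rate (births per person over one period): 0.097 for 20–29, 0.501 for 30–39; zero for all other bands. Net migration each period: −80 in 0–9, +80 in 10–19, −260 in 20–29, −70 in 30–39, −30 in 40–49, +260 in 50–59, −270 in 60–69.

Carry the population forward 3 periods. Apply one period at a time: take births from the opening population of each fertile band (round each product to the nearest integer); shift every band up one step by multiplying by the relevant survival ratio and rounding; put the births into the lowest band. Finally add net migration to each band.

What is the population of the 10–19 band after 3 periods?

5041

[period 1]
Births: 7900 × 0.097 = 766 ; 4200 × 0.501 = 2104 ⇒ total 2870
10–19: 8600 × 0.976 = 8394
20–29: 14600 × 0.986 = 14396
30–39: 7900 × 0.967 = 7639
40–49: 4200 × 0.95 = 3990
50–59: 7700 × 0.951 = 7323
60–69: 6000 × 0.974 = 5844
Net migration: 0–9 − 80 → 2790; 10–19 + 80 → 8474; 20–29 − 260 → 14136; 30–39 − 70 → 7569; 40–49 − 30 → 3960; 50–59 + 260 → 7583; 60–69 − 270 → 5574
End of period: [2790, 8474, 14136, 7569, 3960, 7583, 5574]
[period 2]
Births: 14136 × 0.097 = 1371 ; 7569 × 0.501 = 3792 ⇒ total 5163
10–19: 2790 × 0.976 = 2723
20–29: 8474 × 0.986 = 8355
30–39: 14136 × 0.967 = 13670
40–49: 7569 × 0.95 = 7191
50–59: 3960 × 0.951 = 3766
60–69: 7583 × 0.974 = 7386
Net migration: 0–9 − 80 → 5083; 10–19 + 80 → 2803; 20–29 − 260 → 8095; 30–39 − 70 → 13600; 40–49 − 30 → 7161; 50–59 + 260 → 4026; 60–69 − 270 → 7116
End of period: [5083, 2803, 8095, 13600, 7161, 4026, 7116]
[period 3]
Births: 8095 × 0.097 = 785 ; 13600 × 0.501 = 6814 ⇒ total 7599
10–19: 5083 × 0.976 = 4961
20–29: 2803 × 0.986 = 2764
30–39: 8095 × 0.967 = 7828
40–49: 13600 × 0.95 = 12920
50–59: 7161 × 0.951 = 6810
60–69: 4026 × 0.974 = 3921
Net migration: 0–9 − 80 → 7519; 10–19 + 80 → 5041; 20–29 − 260 → 2504; 30–39 − 70 → 7758; 40–49 − 30 → 12890; 50–59 + 260 → 7070; 60–69 − 270 → 3651
End of period: [7519, 5041, 2504, 7758, 12890, 7070, 3651]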